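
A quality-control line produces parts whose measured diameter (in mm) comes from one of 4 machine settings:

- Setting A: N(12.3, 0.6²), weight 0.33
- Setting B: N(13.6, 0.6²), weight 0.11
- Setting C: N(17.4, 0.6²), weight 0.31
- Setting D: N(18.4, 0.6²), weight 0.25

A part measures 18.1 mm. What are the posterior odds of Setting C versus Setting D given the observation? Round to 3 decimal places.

0.711

Only the two components matter; the odds are (π_i f_i(x)) / (π_j f_j(x)).
Component likelihoods at x = 18.1 mm:
  f_A = (1/(0.6·√(2π)))·exp(−(18.1−12.3)²/(2·0.6²)) = 0.664904·exp(-46.72222) = 3.4006e-21
  f_B = (1/(0.6·√(2π)))·exp(−(18.1−13.6)²/(2·0.6²)) = 0.664904·exp(-28.12500) = 4.0572e-13
  f_C = (1/(0.6·√(2π)))·exp(−(18.1−17.4)²/(2·0.6²)) = 0.664904·exp(-0.68056) = 0.336664
  f_D = (1/(0.6·√(2π)))·exp(−(18.1−18.4)²/(2·0.6²)) = 0.664904·exp(-0.12500) = 0.586776
Odds = (0.31/0.25) × (0.336664/0.586776) = 1.24 × 0.573753 ≈ 0.711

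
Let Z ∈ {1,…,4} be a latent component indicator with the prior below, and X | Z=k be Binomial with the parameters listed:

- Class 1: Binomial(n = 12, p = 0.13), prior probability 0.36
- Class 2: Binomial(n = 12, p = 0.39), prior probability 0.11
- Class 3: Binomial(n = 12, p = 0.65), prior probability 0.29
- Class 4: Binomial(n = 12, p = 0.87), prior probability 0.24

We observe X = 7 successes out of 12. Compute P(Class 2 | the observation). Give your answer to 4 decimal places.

0.1403

Posterior ∝ prior × likelihood, so P(k | x) ∝ P(Z=k) f_k(x); normalise over all components.
Binomial probabilities:
  f_1 = 0.000247699
  f_2 = 0.0917966
  f_3 = 0.20392
  f_4 = 0.0110937
Weight by the priors:
  P(Z=1)·f_1 = 0.36 × 0.000247699 = 8.91718e-05
  P(Z=2)·f_2 = 0.11 × 0.0917966 = 0.0100976
  P(Z=3)·f_3 = 0.29 × 0.20392 = 0.0591367
  P(Z=4)·f_4 = 0.24 × 0.0110937 = 0.00266249
Normaliser: 8.91718e-05 + 0.0100976 + 0.0591367 + 0.00266249 = 0.071986
P(Class 2 | x) ≈ 0.1403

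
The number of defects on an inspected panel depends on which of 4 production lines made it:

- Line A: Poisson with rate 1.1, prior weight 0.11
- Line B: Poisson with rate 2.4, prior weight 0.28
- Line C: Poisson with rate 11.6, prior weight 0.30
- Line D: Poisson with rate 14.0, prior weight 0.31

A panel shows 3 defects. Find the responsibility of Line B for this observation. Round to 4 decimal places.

Posterior ∝ prior × likelihood, so P(k | x) ∝ P(Z=k) f_k(x); normalise over all components.
Poisson probabilities:
  L_A = 0.0738419
  L_B = 0.209014
  L_C = 0.00238455
  L_D = 0.000380286
Weight by the priors:
  P(Z=A)·L_A = 0.11 × 0.0738419 = 0.00812261
  P(Z=B)·L_B = 0.28 × 0.209014 = 0.058524
  P(Z=C)·L_C = 0.30 × 0.00238455 = 0.000715365
  P(Z=D)·L_D = 0.31 × 0.000380286 = 0.000117889
Normaliser: 0.00812261 + 0.058524 + 0.000715365 + 0.000117889 = 0.0674798
So the posterior for Line B is 0.058524 / 0.0674798 ≈ 0.8673.

0.8673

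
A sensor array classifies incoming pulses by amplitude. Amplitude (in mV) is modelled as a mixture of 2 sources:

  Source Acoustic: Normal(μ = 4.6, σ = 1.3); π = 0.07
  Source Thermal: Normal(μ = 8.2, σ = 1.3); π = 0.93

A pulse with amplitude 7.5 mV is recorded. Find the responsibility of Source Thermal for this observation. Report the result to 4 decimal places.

0.9928

Apply Bayes' rule: the posterior for each component is proportional to its prior times its likelihood at x.
Component likelihoods at x = 7.5 mV:
  L_Acoustic = (1/(1.3·√(2π)))·exp(−(7.5−4.6)²/(2·1.3²)) = 0.306879·exp(-2.48817) = 0.02549
  L_Thermal = (1/(1.3·√(2π)))·exp(−(7.5−8.2)²/(2·1.3²)) = 0.306879·exp(-0.14497) = 0.265465
Unnormalised posteriors:
  w_Acoustic·L_Acoustic = 0.07 × 0.02549 = 0.0017843
  w_Thermal·L_Thermal = 0.93 × 0.265465 = 0.246882
Sum: 0.0017843 + 0.246882 = 0.248667
P(Source Thermal | the observation) = 0.246882 / 0.248667 ≈ 0.9928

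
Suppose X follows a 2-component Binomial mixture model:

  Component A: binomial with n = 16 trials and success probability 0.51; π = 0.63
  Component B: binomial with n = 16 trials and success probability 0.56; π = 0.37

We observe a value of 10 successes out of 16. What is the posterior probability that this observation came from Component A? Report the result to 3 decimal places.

0.560

Apply Bayes' rule: the posterior for each component is proportional to its prior times its likelihood at x.
Evaluate each component's likelihood at the observed value:
  p_A = 0.131948
  p_B = 0.176246
Unnormalised posteriors:
  π_A·p_A = 0.63 × 0.131948 = 0.0831271
  π_B·p_B = 0.37 × 0.176246 = 0.0652112
Marginal: 0.0831271 + 0.0652112 = 0.148338
So the posterior for Component A is 0.0831271 / 0.148338 ≈ 0.560.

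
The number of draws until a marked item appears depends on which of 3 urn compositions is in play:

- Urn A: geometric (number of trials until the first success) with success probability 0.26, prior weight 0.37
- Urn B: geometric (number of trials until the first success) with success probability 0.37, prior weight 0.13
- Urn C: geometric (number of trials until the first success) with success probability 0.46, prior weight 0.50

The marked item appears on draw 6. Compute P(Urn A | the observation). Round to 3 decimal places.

0.582

By Bayes' theorem, P(k | x) = w_k f_k(x) / Σ_j w_j f_j(x).
Component likelihoods at x = 6:
  L_A = 0.26·(1−0.26)^5 = 0.26·0.221901 = 0.0576942
  L_B = 0.37·(1−0.37)^5 = 0.37·0.0992437 = 0.0367202
  L_C = 0.46·(1−0.46)^5 = 0.46·0.0459165 = 0.0211216
Unnormalised posteriors:
  w_A·L_A = 0.37 × 0.0576942 = 0.0213468
  w_B·L_B = 0.13 × 0.0367202 = 0.00477362
  w_C·L_C = 0.50 × 0.0211216 = 0.0105608
Normaliser: 0.0213468 + 0.00477362 + 0.0105608 = 0.0366813
So the posterior for Urn A is 0.0213468 / 0.0366813 ≈ 0.582.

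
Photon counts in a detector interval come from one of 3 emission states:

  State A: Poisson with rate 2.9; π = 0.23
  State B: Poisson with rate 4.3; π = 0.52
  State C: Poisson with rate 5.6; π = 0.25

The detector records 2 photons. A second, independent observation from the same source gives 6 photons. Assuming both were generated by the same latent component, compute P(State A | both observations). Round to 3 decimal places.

0.194

By Bayes' theorem, P(k | x) = π_k f_k(x) / Σ_j π_j f_j(x).
Since both observations come from the same component, the likelihood for component k is f_k(x₁)·f_k(x₂).
  p_A = [0.231373] × [0.0454571] = 0.0105175
  p_B = [0.125441] × [0.119127] = 0.0149435
  p_C = [0.0579825] × [0.158397] = 0.00918425
Prior × likelihood for each component:
  π_A·p_A = 0.23 × 0.0105175 = 0.00241903
  π_B·p_B = 0.52 × 0.0149435 = 0.00777063
  π_C·p_C = 0.25 × 0.00918425 = 0.00229606
Denominator: 0.00241903 + 0.00777063 + 0.00229606 = 0.0124857
P(State A | data) ≈ 0.194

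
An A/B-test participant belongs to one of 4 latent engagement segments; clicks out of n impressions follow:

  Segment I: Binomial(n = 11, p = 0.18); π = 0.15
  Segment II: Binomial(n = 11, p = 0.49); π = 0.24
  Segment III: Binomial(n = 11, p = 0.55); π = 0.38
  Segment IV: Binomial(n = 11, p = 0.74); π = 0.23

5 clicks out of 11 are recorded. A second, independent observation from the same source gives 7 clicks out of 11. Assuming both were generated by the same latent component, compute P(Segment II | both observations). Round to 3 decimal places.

Apply Bayes' rule: the posterior for each component is proportional to its prior times its likelihood at x.
Since both observations come from the same component, the likelihood for component k is f_k(x₁)·f_k(x₂).
  p_I = [0.0265392] × [0.000913433] = 2.42418e-05
  p_II = [0.229638] × [0.151414] = 0.0347705
  p_III = [0.193077] × [0.206017] = 0.0397771
  p_IV = [0.0316695] × [0.183244] = 0.00580323
Multiply by the mixture weights:
  π_I·p_I = 0.15 × 2.42418e-05 = 3.63627e-06
  π_II·p_II = 0.24 × 0.0347705 = 0.00834491
  π_III·p_III = 0.38 × 0.0397771 = 0.0151153
  π_IV·p_IV = 0.23 × 0.00580323 = 0.00133474
Sum: 3.63627e-06 + 0.00834491 + 0.0151153 + 0.00133474 = 0.0247986
Responsibility of Segment II: 0.00834491 / 0.0247986 ≈ 0.337

0.337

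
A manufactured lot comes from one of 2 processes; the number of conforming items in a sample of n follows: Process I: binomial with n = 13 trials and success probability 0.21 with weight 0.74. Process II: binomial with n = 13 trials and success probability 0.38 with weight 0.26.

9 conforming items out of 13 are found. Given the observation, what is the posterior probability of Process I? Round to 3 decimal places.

P(component k | x) = w_k·f_k(x) / marginal(x), where marginal(x) = Σ_j w_j·f_j(x).
Component likelihoods at x = 9 conforming items out of 13:
  L_I = C(13,9)·0.21^9·0.79^4 = 715·7.9428e-07·0.389501 = 0.000221201
  L_II = C(13,9)·0.38^9·0.62^4 = 715·0.000165216·0.147763 = 0.0174552
Multiply by the mixture weights:
  w_I·L_I = 0.74 × 0.000221201 = 0.000163689
  w_II·L_II = 0.26 × 0.0174552 = 0.00453836
Normaliser: 0.000163689 + 0.00453836 = 0.00470204
P(Process I | 9 conforming items out of 13) ≈ 0.035

0.035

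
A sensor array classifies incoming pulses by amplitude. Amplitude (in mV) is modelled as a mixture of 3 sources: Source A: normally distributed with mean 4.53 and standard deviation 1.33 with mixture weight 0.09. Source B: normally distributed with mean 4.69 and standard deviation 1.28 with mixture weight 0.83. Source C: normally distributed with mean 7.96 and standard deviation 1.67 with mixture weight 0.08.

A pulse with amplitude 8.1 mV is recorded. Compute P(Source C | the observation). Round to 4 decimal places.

0.6996

The responsibility of component k is π_k f_k(x) divided by Σ_j π_j f_j(x).
Component likelihoods at x = 8.1 mV:
  p_A = 0.00817552
  p_B = 0.00896513
  p_C = 0.23805
Prior × likelihood for each component:
  π_A·p_A = 0.09 × 0.00817552 = 0.000735797
  π_B·p_B = 0.83 × 0.00896513 = 0.00744105
  π_C·p_C = 0.08 × 0.23805 = 0.019044
Marginal: 0.000735797 + 0.00744105 + 0.019044 = 0.0272208
P(Source C | 8.1 mV) ≈ 0.6996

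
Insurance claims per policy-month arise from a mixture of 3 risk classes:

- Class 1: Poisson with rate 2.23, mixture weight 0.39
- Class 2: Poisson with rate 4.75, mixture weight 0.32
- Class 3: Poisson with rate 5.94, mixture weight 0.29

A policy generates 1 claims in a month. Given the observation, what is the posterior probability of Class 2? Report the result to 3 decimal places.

0.118

The responsibility of component k is P(Z=k) f_k(x) divided by Σ_j P(Z=j) f_j(x).
Evaluate each component's likelihood at the observed value:
  L_1 = e^(−2.23)·2.23^1/1! = 0.239788
  L_2 = e^(−4.75)·4.75^1/1! = 0.0410956
  L_3 = e^(−5.94)·5.94^1/1! = 0.0156343
Multiply by the mixture weights:
  P(Z=1)·L_1 = 0.39 × 0.239788 = 0.0935175
  P(Z=2)·L_2 = 0.32 × 0.0410956 = 0.0131506
  P(Z=3)·L_3 = 0.29 × 0.0156343 = 0.00453393
Denominator: 0.0935175 + 0.0131506 + 0.00453393 = 0.111202
P(Class 2 | x) ≈ 0.118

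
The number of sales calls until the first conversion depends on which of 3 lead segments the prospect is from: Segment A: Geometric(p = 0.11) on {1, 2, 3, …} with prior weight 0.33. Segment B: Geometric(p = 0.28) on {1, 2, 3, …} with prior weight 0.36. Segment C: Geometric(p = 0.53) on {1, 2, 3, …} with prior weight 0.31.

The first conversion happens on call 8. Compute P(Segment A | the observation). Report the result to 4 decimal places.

P(component k | x) = w_k·f_k(x) / marginal(x), where marginal(x) = Σ_j w_j·f_j(x).
Geometric probabilities:
  L_A = 0.11·(1−0.11)^7 = 0.11·0.442313 = 0.0486545
  L_B = 0.28·(1−0.28)^7 = 0.28·0.100306 = 0.0280857
  L_C = 0.53·(1−0.53)^7 = 0.53·0.00506623 = 0.0026851
Multiply by the mixture weights:
  w_A·L_A = 0.33 × 0.0486545 = 0.016056
  w_B·L_B = 0.36 × 0.0280857 = 0.0101109
  w_C·L_C = 0.31 × 0.0026851 = 0.000832382
Sum: 0.016056 + 0.0101109 + 0.000832382 = 0.0269992
P(Segment A | 8) ≈ 0.5947

0.5947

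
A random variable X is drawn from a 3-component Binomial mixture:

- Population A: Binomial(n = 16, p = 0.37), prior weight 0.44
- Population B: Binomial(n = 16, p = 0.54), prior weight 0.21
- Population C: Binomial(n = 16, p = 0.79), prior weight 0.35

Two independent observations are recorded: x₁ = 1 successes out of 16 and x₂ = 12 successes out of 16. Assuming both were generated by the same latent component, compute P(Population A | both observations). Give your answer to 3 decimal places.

By Bayes' theorem, P(k | x) = π_k f_k(x) / Σ_j π_j f_j(x).
Since both observations come from the same component, the likelihood for component k is f_k(x₁)·f_k(x₂).
  p_A = [0.00578669] × [0.00188736] = 1.09215e-05
  p_B = [7.54886e-05] × [0.0500989] = 3.78189e-06
  p_C = [8.61066e-10] × [0.209158] = 1.80099e-10
Unnormalised posteriors:
  π_A·p_A = 0.44 × 1.09215e-05 = 4.80548e-06
  π_B·p_B = 0.21 × 3.78189e-06 = 7.94197e-07
  π_C·p_C = 0.35 × 1.80099e-10 = 6.30345e-11
Marginal: 4.80548e-06 + 7.94197e-07 + 6.30345e-11 = 5.59974e-06
So the posterior for Population A is 4.80548e-06 / 5.59974e-06 ≈ 0.858.

0.858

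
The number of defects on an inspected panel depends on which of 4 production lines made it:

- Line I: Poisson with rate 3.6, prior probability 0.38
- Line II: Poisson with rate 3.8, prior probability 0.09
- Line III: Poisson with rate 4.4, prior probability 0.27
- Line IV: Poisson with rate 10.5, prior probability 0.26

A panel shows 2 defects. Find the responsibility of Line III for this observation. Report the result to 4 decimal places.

0.2807

By Bayes' theorem, P(k | x) = π_k f_k(x) / Σ_j π_j f_j(x).
Evaluate each component's likelihood at the observed value:
  L_I = 0.177058
  L_II = 0.161517
  L_III = 0.118845
  L_IV = 0.00151795
Unnormalised posteriors:
  π_I·L_I = 0.38 × 0.177058 = 0.0672819
  π_II·L_II = 0.09 × 0.161517 = 0.0145365
  π_III·L_III = 0.27 × 0.118845 = 0.0320881
  π_IV·L_IV = 0.26 × 0.00151795 = 0.000394666
Marginal: 0.0672819 + 0.0145365 + 0.0320881 + 0.000394666 = 0.114301
P(Line III | 2 defects) ≈ 0.2807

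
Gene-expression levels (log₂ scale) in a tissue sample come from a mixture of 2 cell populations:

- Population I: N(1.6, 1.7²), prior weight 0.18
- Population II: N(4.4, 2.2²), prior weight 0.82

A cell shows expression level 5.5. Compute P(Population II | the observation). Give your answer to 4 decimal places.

The responsibility of component k is π_k f_k(x) divided by Σ_j π_j f_j(x).
Component likelihoods at x = 5.5:
  f_I = (1/(1.7·√(2π)))·exp(−(5.5−1.6)²/(2·1.7²)) = 0.234672·exp(-2.63149) = 0.0168896
  f_II = (1/(2.2·√(2π)))·exp(−(5.5−4.4)²/(2·2.2²)) = 0.181337·exp(-0.12500) = 0.16003
Unnormalised posteriors:
  π_I·f_I = 0.18 × 0.0168896 = 0.00304014
  π_II·f_II = 0.82 × 0.16003 = 0.131224
Denominator: 0.00304014 + 0.131224 = 0.134264
Responsibility of Population II: 0.131224 / 0.134264 ≈ 0.9774

0.9774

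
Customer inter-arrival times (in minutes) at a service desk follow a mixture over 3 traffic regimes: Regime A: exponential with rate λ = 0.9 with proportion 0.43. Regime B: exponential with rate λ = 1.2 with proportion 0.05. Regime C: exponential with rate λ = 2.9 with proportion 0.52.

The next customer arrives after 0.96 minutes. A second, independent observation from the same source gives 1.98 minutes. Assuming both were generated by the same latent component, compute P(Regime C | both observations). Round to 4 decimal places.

Apply Bayes' rule: the posterior for each component is proportional to its prior times its likelihood at x.
Since both observations come from the same component, the likelihood for component k is f_k(x₁)·f_k(x₂).
  L_A = [0.9·e^(−0.9·0.96) = 0.9·e^(−0.8640) = 0.379326] × [0.151471] = 0.0574569
  L_B = [1.2·e^(−1.2·0.96) = 1.2·e^(−1.1520) = 0.379205] × [0.111506] = 0.0422836
  L_C = [2.9·e^(−2.9·0.96) = 2.9·e^(−2.7840) = 0.179193] × [0.0093042] = 0.00166725
Unnormalised posteriors:
  π_A·L_A = 0.43 × 0.0574569 = 0.0247064
  π_B·L_B = 0.05 × 0.0422836 = 0.00211418
  π_C·L_C = 0.52 × 0.00166725 = 0.000866971
Denominator: 0.0247064 + 0.00211418 + 0.000866971 = 0.0276876
P(Regime C | data) ≈ 0.0313

0.0313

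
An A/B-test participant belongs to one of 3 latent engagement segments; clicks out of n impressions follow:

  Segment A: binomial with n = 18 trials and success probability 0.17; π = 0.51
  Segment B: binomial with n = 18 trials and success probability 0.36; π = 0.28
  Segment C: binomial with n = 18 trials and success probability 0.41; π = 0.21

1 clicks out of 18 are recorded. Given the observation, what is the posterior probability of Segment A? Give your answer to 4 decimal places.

0.9833

Posterior ∝ prior × likelihood, so P(k | x) ∝ P(Z=k) f_k(x); normalise over all components.
Evaluate each component's likelihood at the observed value:
  L_A = C(18,1)·0.17^1·0.83^17 = 18·0.17·0.0421044 = 0.128839
  L_B = C(18,1)·0.36^1·0.64^17 = 18·0.36·0.00050706 = 0.00328575
  L_C = C(18,1)·0.41^1·0.59^17 = 18·0.41·0.000127199 = 0.00093873
Prior × likelihood for each component:
  P(Z=A)·L_A = 0.51 × 0.128839 = 0.0657081
  P(Z=B)·L_B = 0.28 × 0.00328575 = 0.00092001
  P(Z=C)·L_C = 0.21 × 0.00093873 = 0.000197133
Marginal: 0.0657081 + 0.00092001 + 0.000197133 = 0.0668253
Responsibility of Segment A: 0.0657081 / 0.0668253 ≈ 0.9833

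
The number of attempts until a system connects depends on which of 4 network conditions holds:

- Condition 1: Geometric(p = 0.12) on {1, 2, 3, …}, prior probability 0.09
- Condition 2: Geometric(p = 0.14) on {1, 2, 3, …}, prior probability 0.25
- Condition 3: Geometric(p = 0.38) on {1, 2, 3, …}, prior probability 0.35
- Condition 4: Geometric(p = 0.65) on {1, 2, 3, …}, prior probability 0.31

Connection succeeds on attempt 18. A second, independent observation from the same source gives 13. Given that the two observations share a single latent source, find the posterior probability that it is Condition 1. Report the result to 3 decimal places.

0.340

Apply Bayes' rule: the posterior for each component is proportional to its prior times its likelihood at x.
Since both observations come from the same component, the likelihood for component k is f_k(x₁)·f_k(x₂).
  L_1 = [0.12·(1−0.12)^17 = 0.12·0.113817 = 0.013658] × [0.0258805] = 0.000353476
  L_2 = [0.14·(1−0.14)^17 = 0.14·0.076997 = 0.0107796] × [0.0229145] = 0.000247008
  L_3 = [0.38·(1−0.38)^17 = 0.38·0.000295569 = 0.000112316] × [0.00122598] = 1.37698e-07
  L_4 = [0.65·(1−0.65)^17 = 0.65·1.77483e-08 = 1.15364e-08] × [2.19649e-06] = 2.53396e-14
Prior × likelihood for each component:
  π_1·L_1 = 0.09 × 0.000353476 = 3.18128e-05
  π_2·L_2 = 0.25 × 0.000247008 = 6.1752e-05
  π_3·L_3 = 0.35 × 1.37698e-07 = 4.81941e-08
  π_4·L_4 = 0.31 × 2.53396e-14 = 7.85528e-15
Evidence: 3.18128e-05 + 6.1752e-05 + 4.81941e-08 + 7.85528e-15 = 9.36131e-05
P(Condition 1 | x₁, x₂) = 3.18128e-05 / 9.36131e-05 ≈ 0.340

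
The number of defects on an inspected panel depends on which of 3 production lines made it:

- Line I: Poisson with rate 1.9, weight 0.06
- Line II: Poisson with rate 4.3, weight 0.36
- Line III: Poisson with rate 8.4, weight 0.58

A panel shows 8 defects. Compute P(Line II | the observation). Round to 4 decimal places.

By Bayes' theorem, P(k | x) = π_k f_k(x) / Σ_j π_j f_j(x).
Component likelihoods at x = 8 defects:
  L_I = 0.000630012
  L_II = 0.0393333
  L_III = 0.138242
Prior × likelihood for each component:
  π_I·L_I = 0.06 × 0.000630012 = 3.78007e-05
  π_II·L_II = 0.36 × 0.0393333 = 0.01416
  π_III·L_III = 0.58 × 0.138242 = 0.0801804
Marginal: 3.78007e-05 + 0.01416 + 0.0801804 = 0.0943782
P(Line II | the observation) ≈ 0.1500

0.1500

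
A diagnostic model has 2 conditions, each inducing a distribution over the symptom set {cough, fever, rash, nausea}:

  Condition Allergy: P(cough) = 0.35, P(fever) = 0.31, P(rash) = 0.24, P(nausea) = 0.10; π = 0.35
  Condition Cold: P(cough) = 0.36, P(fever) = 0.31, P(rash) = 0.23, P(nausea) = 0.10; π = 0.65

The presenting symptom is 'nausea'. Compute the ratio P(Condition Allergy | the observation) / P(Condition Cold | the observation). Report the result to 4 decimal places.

0.5385

Only the two components matter; the odds are (w_i f_i(x)) / (w_j f_j(x)).
Evaluate each component's likelihood at the observed value:
  L_Allergy = P(nausea | comp) = 0.10
  L_Cold = P(nausea | comp) = 0.10
0.035 / 0.065 ≈ 0.5385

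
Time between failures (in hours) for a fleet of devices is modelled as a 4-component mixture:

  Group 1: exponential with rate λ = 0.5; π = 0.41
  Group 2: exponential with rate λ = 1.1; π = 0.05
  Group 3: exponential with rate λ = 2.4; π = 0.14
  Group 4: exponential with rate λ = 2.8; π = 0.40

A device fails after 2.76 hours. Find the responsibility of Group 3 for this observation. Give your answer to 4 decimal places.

0.0081

P(component k | x) = π_k·f_k(x) / marginal(x), where marginal(x) = Σ_j π_j·f_j(x).
Evaluate each component's likelihood at the observed value:
  L_1 = 0.5·e^(−0.5·2.76) = 0.5·e^(−1.3800) = 0.125789
  L_2 = 1.1·e^(−1.1·2.76) = 1.1·e^(−3.0360) = 0.0528293
  L_3 = 2.4·e^(−2.4·2.76) = 2.4·e^(−6.6240) = 0.00318746
  L_4 = 2.8·e^(−2.8·2.76) = 2.8·e^(−7.7280) = 0.00123291
Multiply by the mixture weights:
  π_1·L_1 = 0.41 × 0.125789 = 0.0515736
  π_2·L_2 = 0.05 × 0.0528293 = 0.00264146
  π_3·L_3 = 0.14 × 0.00318746 = 0.000446244
  π_4·L_4 = 0.40 × 0.00123291 = 0.000493163
Marginal: 0.0515736 + 0.00264146 + 0.000446244 + 0.000493163 = 0.0551545
So the posterior for Group 3 is 0.000446244 / 0.0551545 ≈ 0.0081.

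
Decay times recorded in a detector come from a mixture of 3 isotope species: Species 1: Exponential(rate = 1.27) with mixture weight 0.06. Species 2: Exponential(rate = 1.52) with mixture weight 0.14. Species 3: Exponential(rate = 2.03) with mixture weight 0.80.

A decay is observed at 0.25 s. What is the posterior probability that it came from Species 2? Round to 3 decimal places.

P(component k | x) = P(Z=k)·f_k(x) / marginal(x), where marginal(x) = Σ_j P(Z=j)·f_j(x).
Evaluate each component's likelihood at the observed value:
  f_1 = 0.924518
  f_2 = 1.03947
  f_3 = 1.22206
Unnormalised posteriors:
  P(Z=1)·f_1 = 0.06 × 0.924518 = 0.0554711
  P(Z=2)·f_2 = 0.14 × 1.03947 = 0.145526
  P(Z=3)·f_3 = 0.80 × 1.22206 = 0.977646
Evidence: 0.0554711 + 0.145526 + 0.977646 = 1.17864
So the posterior for Species 2 is 0.145526 / 1.17864 ≈ 0.123.

0.123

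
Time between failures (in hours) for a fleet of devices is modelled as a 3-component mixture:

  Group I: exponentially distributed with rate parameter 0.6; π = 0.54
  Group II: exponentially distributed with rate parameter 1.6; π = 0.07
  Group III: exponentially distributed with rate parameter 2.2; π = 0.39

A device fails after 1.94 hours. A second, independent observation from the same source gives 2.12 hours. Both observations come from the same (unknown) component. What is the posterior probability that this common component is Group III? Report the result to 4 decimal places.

The responsibility of component k is π_k f_k(x) divided by Σ_j π_j f_j(x).
Since both observations come from the same component, the likelihood for component k is f_k(x₁)·f_k(x₂).
  f_I = [0.187341] × [0.168162] = 0.0315037
  f_II = [0.071791] × [0.0538261] = 0.00386423
  f_III = [0.0308215] × [0.0207431] = 0.000639333
Unnormalised posteriors:
  π_I·f_I = 0.54 × 0.0315037 = 0.017012
  π_II·f_II = 0.07 × 0.00386423 = 0.000270496
  π_III·f_III = 0.39 × 0.000639333 = 0.00024934
Normaliser: 0.017012 + 0.000270496 + 0.00024934 = 0.0175318
Responsibility of Group III: 0.00024934 / 0.0175318 ≈ 0.0142

0.0142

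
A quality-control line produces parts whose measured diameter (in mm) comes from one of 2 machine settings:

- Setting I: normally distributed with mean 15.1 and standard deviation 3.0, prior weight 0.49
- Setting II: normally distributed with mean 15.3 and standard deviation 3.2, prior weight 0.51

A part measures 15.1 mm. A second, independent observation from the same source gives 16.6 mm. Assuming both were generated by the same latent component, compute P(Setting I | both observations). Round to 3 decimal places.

0.512

By Bayes' theorem, P(k | x) = π_k f_k(x) / Σ_j π_j f_j(x).
Since both observations come from the same component, the likelihood for component k is f_k(x₁)·f_k(x₂).
  f_I = [0.132981] × [0.117355] = 0.015606
  f_II = [0.124426] × [0.114795] = 0.0142835
Multiply by the mixture weights:
  π_I·f_I = 0.49 × 0.015606 = 0.00764693
  π_II·f_II = 0.51 × 0.0142835 = 0.00728458
Denominator: 0.00764693 + 0.00728458 = 0.0149315
Responsibility of Setting I: 0.00764693 / 0.0149315 ≈ 0.512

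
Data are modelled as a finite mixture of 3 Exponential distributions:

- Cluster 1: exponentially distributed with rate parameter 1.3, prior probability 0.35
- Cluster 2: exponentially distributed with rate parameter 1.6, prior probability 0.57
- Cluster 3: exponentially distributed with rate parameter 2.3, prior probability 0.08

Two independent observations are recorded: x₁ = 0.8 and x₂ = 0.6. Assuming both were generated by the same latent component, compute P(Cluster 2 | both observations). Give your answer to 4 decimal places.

0.5794

By Bayes' theorem, P(k | x) = π_k f_k(x) / Σ_j π_j f_j(x).
Since both observations come from the same component, the likelihood for component k is f_k(x₁)·f_k(x₂).
  L_1 = [0.459491] × [0.595928] = 0.273824
  L_2 = [0.44486] × [0.612629] = 0.272534
  L_3 = [0.36528] × [0.578631] = 0.211362
Unnormalised posteriors:
  π_1·L_1 = 0.35 × 0.273824 = 0.0958382
  π_2·L_2 = 0.57 × 0.272534 = 0.155344
  π_3·L_3 = 0.08 × 0.211362 = 0.016909
Evidence: 0.0958382 + 0.155344 + 0.016909 = 0.268091
Responsibility of Cluster 2: 0.155344 / 0.268091 ≈ 0.5794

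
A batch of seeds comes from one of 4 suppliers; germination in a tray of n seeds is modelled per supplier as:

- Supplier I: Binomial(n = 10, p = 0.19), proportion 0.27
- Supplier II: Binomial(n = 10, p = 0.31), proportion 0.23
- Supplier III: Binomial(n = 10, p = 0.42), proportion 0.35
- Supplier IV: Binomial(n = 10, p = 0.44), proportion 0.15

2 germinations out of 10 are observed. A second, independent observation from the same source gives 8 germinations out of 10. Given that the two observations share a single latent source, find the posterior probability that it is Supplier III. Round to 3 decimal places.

P(component k | x) = P(Z=k)·f_k(x) / marginal(x), where marginal(x) = Σ_j P(Z=j)·f_j(x).
Since both observations come from the same component, the likelihood for component k is f_k(x₁)·f_k(x₂).
  p_I = [C(10,2)·0.19^2·0.81^8 = 45·0.0361·0.185302 = 0.301023] × [5.01431e-05] = 1.50942e-05
  p_II = [C(10,2)·0.31^2·0.69^8 = 45·0.0961·0.0513798 = 0.222192] × [0.00182728] = 0.000406006
  p_III = [C(10,2)·0.42^2·0.58^8 = 45·0.1764·0.0128063 = 0.101656] × [0.0146576] = 0.00149004
  p_IV = [C(10,2)·0.44^2·0.56^8 = 45·0.1936·0.00967173 = 0.0842601] × [0.0198249] = 0.00167044
Weight by the priors:
  P(Z=I)·p_I = 0.27 × 1.50942e-05 = 4.07544e-06
  P(Z=II)·p_II = 0.23 × 0.000406006 = 9.33815e-05
  P(Z=III)·p_III = 0.35 × 0.00149004 = 0.000521514
  P(Z=IV)·p_IV = 0.15 × 0.00167044 = 0.000250567
Normaliser: 4.07544e-06 + 9.33815e-05 + 0.000521514 + 0.000250567 = 0.000869538
P(Supplier III | x₁, x₂) ≈ 0.600

0.600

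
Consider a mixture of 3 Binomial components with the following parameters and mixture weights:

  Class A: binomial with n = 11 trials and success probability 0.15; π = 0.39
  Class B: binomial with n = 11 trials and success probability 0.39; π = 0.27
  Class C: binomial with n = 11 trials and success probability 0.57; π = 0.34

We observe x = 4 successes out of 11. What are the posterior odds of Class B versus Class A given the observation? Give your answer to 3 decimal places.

Since P(k|x) ∝ π_k f_k(x), the posterior odds are π_i f_i(x) / (π_j f_j(x)).
Binomial probabilities:
  p_A = 0.0535564
  p_B = 0.239928
  p_C = 0.0946875
Posterior odds = (π_B·p_B) / (π_A·p_A) = (0.27·0.239928) / (0.39·0.0535564) = 0.0647806 / 0.020887 ≈ 3.101

3.101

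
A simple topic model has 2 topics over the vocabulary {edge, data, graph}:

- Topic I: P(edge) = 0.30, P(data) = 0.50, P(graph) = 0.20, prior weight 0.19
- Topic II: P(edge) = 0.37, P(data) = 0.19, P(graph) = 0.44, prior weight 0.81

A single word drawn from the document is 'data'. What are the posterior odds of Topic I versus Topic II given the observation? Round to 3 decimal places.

Only the two components matter; the odds are (w_i f_i(x)) / (w_j f_j(x)).
Categorical probabilities:
  p_I = 0.5
  p_II = 0.19
Posterior odds = (w_I·p_I) / (w_II·p_II) = (0.19·0.5) / (0.81·0.19) = 0.095 / 0.1539 ≈ 0.617

0.617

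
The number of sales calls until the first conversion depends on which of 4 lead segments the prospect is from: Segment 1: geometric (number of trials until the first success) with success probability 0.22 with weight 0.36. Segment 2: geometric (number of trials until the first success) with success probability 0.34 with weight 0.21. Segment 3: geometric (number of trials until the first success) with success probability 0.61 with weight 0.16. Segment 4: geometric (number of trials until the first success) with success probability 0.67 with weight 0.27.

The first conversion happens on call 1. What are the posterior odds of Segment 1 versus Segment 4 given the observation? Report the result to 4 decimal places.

0.4378

Since P(k|x) ∝ P(Z=k) f_k(x), the posterior odds are P(Z=i) f_i(x) / (P(Z=j) f_j(x)).
Component likelihoods at x = 1:
  p_1 = 0.22
  p_2 = 0.34
  p_3 = 0.61
  p_4 = 0.67
0.0792 / 0.1809 ≈ 0.4378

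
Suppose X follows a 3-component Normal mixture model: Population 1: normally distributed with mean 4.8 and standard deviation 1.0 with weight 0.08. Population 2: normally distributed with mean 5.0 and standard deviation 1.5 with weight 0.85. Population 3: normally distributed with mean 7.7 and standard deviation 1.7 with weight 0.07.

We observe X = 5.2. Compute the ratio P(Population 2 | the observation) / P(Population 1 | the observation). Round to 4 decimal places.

Only the two components matter; the odds are (P(Z=i) f_i(x)) / (P(Z=j) f_j(x)).
Normal densities:
  L_1 = 0.36827
  L_2 = 0.263608
  L_3 = 0.0795888
Posterior odds = (P(Z=2)·L_2) / (P(Z=1)·L_1) = (0.85·0.263608) / (0.08·0.36827) = 0.224067 / 0.0294616 ≈ 7.6054

7.6054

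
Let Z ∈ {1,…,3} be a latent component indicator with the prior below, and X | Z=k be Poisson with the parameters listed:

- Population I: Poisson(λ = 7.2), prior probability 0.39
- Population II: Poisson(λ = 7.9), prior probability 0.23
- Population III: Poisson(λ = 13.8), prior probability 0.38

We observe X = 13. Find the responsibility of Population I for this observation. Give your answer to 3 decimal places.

The responsibility of component k is π_k f_k(x) divided by Σ_j π_j f_j(x).
Component likelihoods at x = 13:
  L_I = e^(−7.2)·7.2^13/13! = 0.0167541
  L_II = e^(−7.9)·7.9^13/13! = 0.0277936
  L_III = e^(−13.8)·13.8^13/13! = 0.10737
Prior × likelihood for each component:
  π_I·L_I = 0.39 × 0.0167541 = 0.00653411
  π_II·L_II = 0.23 × 0.0277936 = 0.00639254
  π_III·L_III = 0.38 × 0.10737 = 0.0408007
Marginal: 0.00653411 + 0.00639254 + 0.0408007 = 0.0537273
P(Population I | the observation) = 0.00653411 / 0.0537273 ≈ 0.122

0.122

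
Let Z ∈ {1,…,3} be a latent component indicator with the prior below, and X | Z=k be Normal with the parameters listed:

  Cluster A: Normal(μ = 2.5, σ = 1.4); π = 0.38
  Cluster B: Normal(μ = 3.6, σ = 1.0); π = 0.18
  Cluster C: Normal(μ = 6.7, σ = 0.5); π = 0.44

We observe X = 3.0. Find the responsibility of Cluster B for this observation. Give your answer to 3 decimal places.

0.371

By Bayes' theorem, P(k | x) = w_k f_k(x) / Σ_j w_j f_j(x).
Evaluate each component's likelihood at the observed value:
  L_A = (1/(1.4·√(2π)))·exp(−(3.0−2.5)²/(2·1.4²)) = 0.284959·exp(-0.06378) = 0.267353
  L_B = (1/(1.0·√(2π)))·exp(−(3.0−3.6)²/(2·1.0²)) = 0.398942·exp(-0.18000) = 0.333225
  L_C = (1/(0.5·√(2π)))·exp(−(3.0−6.7)²/(2·0.5²)) = 0.797885·exp(-27.38000) = 1.02555e-12
Multiply by the mixture weights:
  w_A·L_A = 0.38 × 0.267353 = 0.101594
  w_B·L_B = 0.18 × 0.333225 = 0.0599804
  w_C·L_C = 0.44 × 1.02555e-12 = 4.51242e-13
Evidence: 0.101594 + 0.0599804 + 4.51242e-13 = 0.161574
So the posterior for Cluster B is 0.0599804 / 0.161574 ≈ 0.371.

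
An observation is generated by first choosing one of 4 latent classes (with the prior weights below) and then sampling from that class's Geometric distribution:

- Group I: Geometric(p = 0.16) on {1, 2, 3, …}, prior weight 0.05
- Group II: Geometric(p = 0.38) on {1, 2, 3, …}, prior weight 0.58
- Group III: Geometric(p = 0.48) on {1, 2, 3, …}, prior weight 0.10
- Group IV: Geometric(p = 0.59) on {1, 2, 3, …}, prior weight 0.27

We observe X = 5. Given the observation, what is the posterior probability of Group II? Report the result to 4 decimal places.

Apply Bayes' rule: the posterior for each component is proportional to its prior times its likelihood at x.
Evaluate each component's likelihood at the observed value:
  f_I = 0.0796594
  f_II = 0.0561501
  f_III = 0.0350958
  f_IV = 0.016672
Unnormalised posteriors:
  w_I·f_I = 0.05 × 0.0796594 = 0.00398297
  w_II·f_II = 0.58 × 0.0561501 = 0.032567
  w_III·f_III = 0.10 × 0.0350958 = 0.00350958
  w_IV·f_IV = 0.27 × 0.016672 = 0.00450144
Denominator: 0.00398297 + 0.032567 + 0.00350958 + 0.00450144 = 0.044561
P(Group II | 5) = 0.032567 / 0.044561 ≈ 0.7308

0.7308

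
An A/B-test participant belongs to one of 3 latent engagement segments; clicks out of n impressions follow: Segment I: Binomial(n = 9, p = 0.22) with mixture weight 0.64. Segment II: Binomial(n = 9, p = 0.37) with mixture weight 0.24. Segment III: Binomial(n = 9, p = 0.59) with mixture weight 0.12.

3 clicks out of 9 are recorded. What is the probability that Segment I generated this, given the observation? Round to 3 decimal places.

The responsibility of component k is π_k f_k(x) divided by Σ_j π_j f_j(x).
Binomial probabilities:
  f_I = C(9,3)·0.22^3·0.78^6 = 84·0.010648·0.2252 = 0.201426
  f_II = C(9,3)·0.37^3·0.63^6 = 84·0.050653·0.0625235 = 0.266028
  f_III = C(9,3)·0.59^3·0.41^6 = 84·0.205379·0.0047501 = 0.081948
Unnormalised posteriors:
  π_I·f_I = 0.64 × 0.201426 = 0.128912
  π_II·f_II = 0.24 × 0.266028 = 0.0638468
  π_III·f_III = 0.12 × 0.081948 = 0.00983376
Marginal: 0.128912 + 0.0638468 + 0.00983376 = 0.202593
P(Segment I | 3 clicks out of 9) = 0.128912 / 0.202593 ≈ 0.636

0.636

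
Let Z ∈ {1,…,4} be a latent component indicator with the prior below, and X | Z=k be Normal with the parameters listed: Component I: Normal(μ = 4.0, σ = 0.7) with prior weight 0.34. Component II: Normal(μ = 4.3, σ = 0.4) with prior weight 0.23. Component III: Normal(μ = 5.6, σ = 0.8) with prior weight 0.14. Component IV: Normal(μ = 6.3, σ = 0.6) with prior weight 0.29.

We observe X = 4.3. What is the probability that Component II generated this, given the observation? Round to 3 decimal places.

0.539

Apply Bayes' rule: the posterior for each component is proportional to its prior times its likelihood at x.
Normal densities:
  p_I = 0.51991
  p_II = 0.997356
  p_III = 0.133173
  p_IV = 0.00257046
Multiply by the mixture weights:
  π_I·p_I = 0.34 × 0.51991 = 0.176769
  π_II·p_II = 0.23 × 0.997356 = 0.229392
  π_III·p_III = 0.14 × 0.133173 = 0.0186442
  π_IV·p_IV = 0.29 × 0.00257046 = 0.000745435
Denominator: 0.176769 + 0.229392 + 0.0186442 + 0.000745435 = 0.425551
Responsibility of Component II: 0.229392 / 0.425551 ≈ 0.539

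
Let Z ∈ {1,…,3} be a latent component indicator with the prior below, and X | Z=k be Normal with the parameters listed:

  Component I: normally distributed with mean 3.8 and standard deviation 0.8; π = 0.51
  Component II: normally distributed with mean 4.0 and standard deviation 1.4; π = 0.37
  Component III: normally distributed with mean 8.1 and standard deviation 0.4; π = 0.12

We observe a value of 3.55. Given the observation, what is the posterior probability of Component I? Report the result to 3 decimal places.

The responsibility of component k is P(Z=k) f_k(x) divided by Σ_j P(Z=j) f_j(x).
Component likelihoods at x = 3.55:
  f_I = (1/(0.8·√(2π)))·exp(−(3.55−3.8)²/(2·0.8²)) = 0.498678·exp(-0.04883) = 0.474913
  f_II = (1/(1.4·√(2π)))·exp(−(3.55−4.0)²/(2·1.4²)) = 0.284959·exp(-0.05166) = 0.270612
  f_III = (1/(0.4·√(2π)))·exp(−(3.55−8.1)²/(2·0.4²)) = 0.997356·exp(-64.69531) = 7.98055e-29
Multiply by the mixture weights:
  P(Z=I)·f_I = 0.51 × 0.474913 = 0.242206
  P(Z=II)·f_II = 0.37 × 0.270612 = 0.100126
  P(Z=III)·f_III = 0.12 × 7.98055e-29 = 9.57666e-30
Denominator: 0.242206 + 0.100126 + 9.57666e-30 = 0.342332
P(Component I | data) = 0.242206 / 0.342332 ≈ 0.708

0.708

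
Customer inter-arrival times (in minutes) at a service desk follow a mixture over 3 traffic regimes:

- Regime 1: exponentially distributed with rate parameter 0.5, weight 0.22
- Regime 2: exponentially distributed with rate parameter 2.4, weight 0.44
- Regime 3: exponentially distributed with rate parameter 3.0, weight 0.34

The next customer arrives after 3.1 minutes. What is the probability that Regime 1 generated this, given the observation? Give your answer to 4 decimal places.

Apply Bayes' rule: the posterior for each component is proportional to its prior times its likelihood at x.
Evaluate each component's likelihood at the observed value:
  L_1 = 0.5·e^(−0.5·3.1) = 0.5·e^(−1.5500) = 0.106124
  L_2 = 2.4·e^(−2.4·3.1) = 2.4·e^(−7.4400) = 0.00140948
  L_3 = 3.0·e^(−3.0·3.1) = 3.0·e^(−9.3000) = 0.000274273
Prior × likelihood for each component:
  P(Z=1)·L_1 = 0.22 × 0.106124 = 0.0233473
  P(Z=2)·L_2 = 0.44 × 0.00140948 = 0.000620173
  P(Z=3)·L_3 = 0.34 × 0.000274273 = 9.32527e-05
Denominator: 0.0233473 + 0.000620173 + 9.32527e-05 = 0.0240607
P(Regime 1 | 3.1 minutes) ≈ 0.9703

0.9703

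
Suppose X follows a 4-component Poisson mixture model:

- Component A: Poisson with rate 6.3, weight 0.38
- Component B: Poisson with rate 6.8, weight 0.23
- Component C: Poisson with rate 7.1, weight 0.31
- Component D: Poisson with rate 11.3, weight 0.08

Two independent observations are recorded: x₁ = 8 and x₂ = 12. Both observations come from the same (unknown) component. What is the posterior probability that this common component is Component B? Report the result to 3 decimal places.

0.207

Posterior ∝ prior × likelihood, so P(k | x) ∝ π_k f_k(x); normalise over all components.
Since both observations come from the same component, the likelihood for component k is f_k(x₁)·f_k(x₂).
  L_A = [0.113018] × [0.0149863] = 0.00169373
  L_B = [0.126284] × [0.0227283] = 0.00287022
  L_C = [0.132146] × [0.0282665] = 0.00373532
  L_D = [0.0815792] × [0.111964] = 0.0091339
Multiply by the mixture weights:
  π_A·L_A = 0.38 × 0.00169373 = 0.000643616
  π_B·L_B = 0.23 × 0.00287022 = 0.000660152
  π_C·L_C = 0.31 × 0.00373532 = 0.00115795
  π_D·L_D = 0.08 × 0.0091339 = 0.000730712
Sum: 0.000643616 + 0.000660152 + 0.00115795 + 0.000730712 = 0.00319243
P(Component B | x₁,x₂) ≈ 0.207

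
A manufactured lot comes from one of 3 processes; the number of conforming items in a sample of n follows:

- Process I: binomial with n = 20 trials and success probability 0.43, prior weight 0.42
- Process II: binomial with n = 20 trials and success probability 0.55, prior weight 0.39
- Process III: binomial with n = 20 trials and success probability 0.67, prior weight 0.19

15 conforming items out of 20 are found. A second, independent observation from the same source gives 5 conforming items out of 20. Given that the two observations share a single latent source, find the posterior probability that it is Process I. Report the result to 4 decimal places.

0.4575

By Bayes' theorem, P(k | x) = w_k f_k(x) / Σ_j w_j f_j(x).
Since both observations come from the same component, the likelihood for component k is f_k(x₁)·f_k(x₂).
  L_I = [C(20,15)·0.43^15·0.57^5 = 15504·3.17707e-06·0.0601692 = 0.00296377] × [0.0496488] = 0.000147148
  L_II = [C(20,15)·0.55^15·0.45^5 = 15504·0.000127479·0.0184528 = 0.0364709] × [0.00490281] = 0.00017881
  L_III = [C(20,15)·0.67^15·0.33^5 = 15504·0.00246106·0.00391354 = 0.149326] × [0.000125466] = 1.87354e-05
Unnormalised posteriors:
  w_I·L_I = 0.42 × 0.000147148 = 6.18021e-05
  w_II·L_II = 0.39 × 0.00017881 = 6.97359e-05
  w_III·L_III = 0.19 × 1.87354e-05 = 3.55972e-06
Denominator: 6.18021e-05 + 6.97359e-05 + 3.55972e-06 = 0.000135098
P(Process I | data) = 6.18021e-05 / 0.000135098 ≈ 0.4575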